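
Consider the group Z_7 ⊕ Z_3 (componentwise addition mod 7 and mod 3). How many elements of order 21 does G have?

An element (a,b) has order lcm(ord(a), ord(b)); count pairs with lcm equal to 21.
Enumerating gives 12 such elements.

12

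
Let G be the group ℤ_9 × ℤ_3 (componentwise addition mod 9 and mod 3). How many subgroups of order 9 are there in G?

|G| = 27 and 9 | 27, so subgroups of order 9 are possible by Lagrange.
The subgroups of order 9 are: {(0,0), (0,1), (0,2), (3,0), (3,1), (3,2), (6,0), (6,1), (6,2)}; {(0,0), (1,0), (2,0), (3,0), (4,0), (5,0), (6,0), (7,0), (8,0)}; {(0,0), (1,1), (2,2), (3,0), (4,1), (5,2), (6,0), (7,1), (8,2)}; {(0,0), (1,2), (2,1), (3,0), (4,2), (5,1), (6,0), (7,2), (8,1)}.
So G has 4 subgroups of order 9.

4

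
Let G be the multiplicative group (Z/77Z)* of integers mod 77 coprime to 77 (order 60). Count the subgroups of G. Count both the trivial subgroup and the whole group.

20

|G| = 60, so by Lagrange every subgroup order divides 60. Divisors: 1, 2, 3, 4, 5, 6, 10, 12, 15, 20, 30, 60.
Subgroups by order — order 1: 1; order 2: 3; order 3: 1; order 4: 1; order 5: 1; order 6: 3; order 10: 3; order 12: 1; order 15: 1; order 20: 1; order 30: 3; order 60: 1.
Total: 1 + 3 + 1 + 1 + 1 + 3 + 3 + 1 + 1 + 1 + 3 + 1 = 20.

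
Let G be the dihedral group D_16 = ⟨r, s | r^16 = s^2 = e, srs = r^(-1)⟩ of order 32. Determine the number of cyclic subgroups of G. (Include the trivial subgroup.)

Group the elements of G by the cyclic subgroup they generate; each cyclic subgroup of order d accounts for φ(d) elements.
Cyclic subgroups by order — order 1: 1; order 2: 17; order 4: 1; order 8: 1; order 16: 1.
Total: 21.

21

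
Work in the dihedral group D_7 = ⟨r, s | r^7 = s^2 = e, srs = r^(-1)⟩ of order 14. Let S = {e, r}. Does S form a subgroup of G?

r ∈ S but its inverse r^6 ∉ S, so S is not a subgroup.

No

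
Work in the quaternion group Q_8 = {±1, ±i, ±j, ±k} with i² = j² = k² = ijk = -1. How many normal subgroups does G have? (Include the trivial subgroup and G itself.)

G has 6 subgroups. Checking conjugation-invariance by order — order 1: 1/1 normal; order 2: 1/1 normal; order 4: 3/3 normal; order 8: 1/1 normal.
Total normal subgroups: 6.

6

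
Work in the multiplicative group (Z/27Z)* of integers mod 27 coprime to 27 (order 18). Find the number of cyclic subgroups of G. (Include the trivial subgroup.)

Each element a generates a cyclic subgroup ⟨a⟩; distinct elements may generate the same one (a cyclic group of order d has φ(d) generators).
Cyclic subgroups by order — order 1: 1; order 2: 1; order 3: 1; order 6: 1; order 9: 1; order 18: 1.
Total: 6.

6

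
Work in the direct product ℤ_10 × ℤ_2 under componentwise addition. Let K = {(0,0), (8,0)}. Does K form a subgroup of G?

(8,0) ∈ K but its inverse (2,0) ∉ K, so K is not a subgroup.

No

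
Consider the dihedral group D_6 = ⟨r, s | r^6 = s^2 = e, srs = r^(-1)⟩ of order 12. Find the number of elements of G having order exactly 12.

No element of G has order 12 (even though 12 | 12).

0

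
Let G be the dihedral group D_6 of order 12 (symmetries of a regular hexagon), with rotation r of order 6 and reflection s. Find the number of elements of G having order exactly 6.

The elements of order 6 are: r, r^5.
That's 2.

2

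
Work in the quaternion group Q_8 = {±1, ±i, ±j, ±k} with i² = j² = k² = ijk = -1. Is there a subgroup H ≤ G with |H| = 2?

Yes

2 | 8. A subgroup of order 2 is {1, -1}.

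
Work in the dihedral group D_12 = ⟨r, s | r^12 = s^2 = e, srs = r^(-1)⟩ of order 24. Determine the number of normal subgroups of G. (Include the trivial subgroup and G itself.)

9

G has 34 subgroups. Checking conjugation-invariance by order — order 1: 1/1 normal; order 2: 1/13 normal; order 3: 1/1 normal; order 4: 1/7 normal; order 6: 1/5 normal; order 8: 0/3 normal; order 12: 3/3 normal; order 24: 1/1 normal.
Total normal subgroups: 9.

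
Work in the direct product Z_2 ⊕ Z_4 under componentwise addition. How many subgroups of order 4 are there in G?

|G| = 8 and 4 | 8, so subgroups of order 4 are possible by Lagrange.
The subgroups of order 4 are: {(0,0), (0,1), (0,2), (0,3)}; {(0,0), (0,2), (1,0), (1,2)}; {(0,0), (0,2), (1,1), (1,3)}.
So G has 3 subgroups of order 4.

3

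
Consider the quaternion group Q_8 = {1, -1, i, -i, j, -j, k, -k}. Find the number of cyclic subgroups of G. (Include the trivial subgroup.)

5

Each element a generates a cyclic subgroup ⟨a⟩; distinct elements may generate the same one (a cyclic group of order d has φ(d) generators).
Cyclic subgroups by order — order 1: 1; order 2: 1; order 4: 3.
Total: 5.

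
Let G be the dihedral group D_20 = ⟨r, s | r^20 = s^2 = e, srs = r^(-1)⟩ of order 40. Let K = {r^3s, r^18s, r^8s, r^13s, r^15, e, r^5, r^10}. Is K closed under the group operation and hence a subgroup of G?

|K| = 8 divides |G| = 40, consistent with Lagrange.
K contains the identity, every element's inverse is in K, and K is closed under ·: it is a subgroup.

Yes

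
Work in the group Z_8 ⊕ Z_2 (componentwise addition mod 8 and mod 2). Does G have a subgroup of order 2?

Yes

2 | 16. A subgroup of order 2 is {(0,0), (0,1)}.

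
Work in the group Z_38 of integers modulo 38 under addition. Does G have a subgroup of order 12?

No

12 does not divide |G| = 38, so by Lagrange no subgroup of order 12 exists.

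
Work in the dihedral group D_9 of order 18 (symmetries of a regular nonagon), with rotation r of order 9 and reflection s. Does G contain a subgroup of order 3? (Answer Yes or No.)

Yes

3 | 18. A subgroup of order 3 is {e, r^3, r^6}.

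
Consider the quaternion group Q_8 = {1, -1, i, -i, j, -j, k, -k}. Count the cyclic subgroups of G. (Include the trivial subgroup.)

Group the elements of G by the cyclic subgroup they generate; each cyclic subgroup of order d accounts for φ(d) elements.
Cyclic subgroups by order — order 1: 1; order 2: 1; order 4: 3.
Total: 5.

5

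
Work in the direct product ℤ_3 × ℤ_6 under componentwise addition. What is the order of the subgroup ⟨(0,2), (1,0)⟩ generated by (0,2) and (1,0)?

9

|⟨(0,2)⟩| = 3 and |⟨(1,0)⟩| = 3, so |H| is a multiple of lcm(3, 3) = 3 and divides |G| = 18.
Closing under the operation: H = {(0,0), (0,2), (0,4), (1,0), (1,2), (1,4), (2,0), (2,2), (2,4)}, so |H| = 9.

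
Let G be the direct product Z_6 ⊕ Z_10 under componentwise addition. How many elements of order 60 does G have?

0

An element (a,b) has order lcm(ord(a), ord(b)); count pairs with lcm equal to 60.
Enumerating gives 0 such elements.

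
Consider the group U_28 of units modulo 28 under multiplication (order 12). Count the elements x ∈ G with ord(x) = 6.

6

The elements of order 6 are: 3, 5, 11, 17, 19, 23.
That's 6.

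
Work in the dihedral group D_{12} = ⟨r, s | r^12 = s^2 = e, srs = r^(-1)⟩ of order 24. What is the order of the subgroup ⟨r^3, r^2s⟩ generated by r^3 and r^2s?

8

|⟨r^3⟩| = 4 and |⟨r^2s⟩| = 2, so |H| is a multiple of lcm(4, 2) = 4 and divides |G| = 24.
Closing under the operation: H = {e, r^3, r^6, r^9, r^2s, r^5s, r^8s, r^11s}, so |H| = 8.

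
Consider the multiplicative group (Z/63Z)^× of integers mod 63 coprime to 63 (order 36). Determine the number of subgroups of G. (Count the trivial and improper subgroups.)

30

|G| = 36, so by Lagrange every subgroup order divides 36. Divisors: 1, 2, 3, 4, 6, 9, 12, 18, 36.
Subgroups by order — order 1: 1; order 2: 3; order 3: 4; order 4: 1; order 6: 12; order 9: 1; order 12: 4; order 18: 3; order 36: 1.
Total: 1 + 3 + 4 + 1 + 12 + 1 + 4 + 3 + 1 = 30.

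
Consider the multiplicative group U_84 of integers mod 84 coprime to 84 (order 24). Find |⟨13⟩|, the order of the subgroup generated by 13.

2

Compute successive powers of 13 mod 84: 13, 1; 13^2 ≡ 1 (mod 84).
So |⟨13⟩| = 2.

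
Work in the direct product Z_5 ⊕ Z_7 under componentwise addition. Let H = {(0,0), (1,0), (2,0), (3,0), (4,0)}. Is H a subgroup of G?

Yes

|H| = 5 divides |G| = 35, consistent with Lagrange.
H contains the identity, every element's inverse is in H, and H is closed under +: it is a subgroup.
In fact H = ⟨(4,0)⟩.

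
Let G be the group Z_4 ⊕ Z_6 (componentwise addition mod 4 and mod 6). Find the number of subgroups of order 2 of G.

3

|G| = 24 and 2 | 24, so subgroups of order 2 are possible by Lagrange.
The subgroups of order 2 are: {(0,0), (0,3)}; {(0,0), (2,0)}; {(0,0), (2,3)}.
So G has 3 subgroups of order 2.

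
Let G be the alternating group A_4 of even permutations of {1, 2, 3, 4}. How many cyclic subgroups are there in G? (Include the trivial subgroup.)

8

Each element a generates a cyclic subgroup ⟨a⟩; distinct elements may generate the same one (a cyclic group of order d has φ(d) generators).
Cyclic subgroups by order — order 1: 1; order 2: 3; order 3: 4.
Total: 8.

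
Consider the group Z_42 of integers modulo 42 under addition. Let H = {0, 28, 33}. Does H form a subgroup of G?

No

33 ∈ H but its inverse 9 ∉ H, so H is not a subgroup.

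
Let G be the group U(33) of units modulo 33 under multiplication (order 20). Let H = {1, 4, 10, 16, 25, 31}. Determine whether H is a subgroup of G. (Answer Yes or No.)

No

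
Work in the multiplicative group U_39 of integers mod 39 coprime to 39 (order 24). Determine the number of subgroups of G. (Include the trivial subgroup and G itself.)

16

|G| = 24, so by Lagrange every subgroup order divides 24. Divisors: 1, 2, 3, 4, 6, 8, 12, 24.
Subgroups by order — order 1: 1; order 2: 3; order 3: 1; order 4: 3; order 6: 3; order 8: 1; order 12: 3; order 24: 1.
Total: 1 + 3 + 1 + 3 + 3 + 1 + 3 + 1 = 16.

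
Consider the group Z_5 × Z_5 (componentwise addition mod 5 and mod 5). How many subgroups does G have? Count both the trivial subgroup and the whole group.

8

|G| = 25, so by Lagrange every subgroup order divides 25. Divisors: 1, 5, 25.
Subgroups by order — order 1: 1; order 5: 6; order 25: 1.
Total: 1 + 6 + 1 = 8.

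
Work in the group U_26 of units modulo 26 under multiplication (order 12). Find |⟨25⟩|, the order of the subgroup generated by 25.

2

Compute successive powers of 25 mod 26: 25, 1; 25^2 ≡ 1 (mod 26).
So |⟨25⟩| = 2.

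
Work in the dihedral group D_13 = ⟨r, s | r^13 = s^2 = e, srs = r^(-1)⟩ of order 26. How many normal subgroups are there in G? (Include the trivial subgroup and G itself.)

G has 16 subgroups. Checking conjugation-invariance by order — order 1: 1/1 normal; order 2: 0/13 normal; order 13: 1/1 normal; order 26: 1/1 normal.
Total normal subgroups: 3.

3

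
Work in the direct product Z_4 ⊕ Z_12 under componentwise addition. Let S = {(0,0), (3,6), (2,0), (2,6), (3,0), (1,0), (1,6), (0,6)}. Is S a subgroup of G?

Yes

|S| = 8 divides |G| = 48, consistent with Lagrange.
S contains the identity, every element's inverse is in S, and S is closed under +: it is a subgroup.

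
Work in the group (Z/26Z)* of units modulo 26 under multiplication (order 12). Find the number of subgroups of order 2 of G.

1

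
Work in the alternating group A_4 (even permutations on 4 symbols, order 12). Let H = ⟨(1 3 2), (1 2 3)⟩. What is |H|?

|⟨(1 3 2)⟩| = 3 and |⟨(1 2 3)⟩| = 3, so |H| is a multiple of lcm(3, 3) = 3 and divides |G| = 12.
Closing under the operation: H = {e, (1 2 3), (1 3 2)}, so |H| = 3.

3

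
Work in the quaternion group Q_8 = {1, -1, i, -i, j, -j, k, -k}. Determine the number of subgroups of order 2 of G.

1

|G| = 8 and 2 | 8, so subgroups of order 2 are possible by Lagrange.
The subgroups of order 2 are: {1, -1}.
So G has 1 subgroup of order 2.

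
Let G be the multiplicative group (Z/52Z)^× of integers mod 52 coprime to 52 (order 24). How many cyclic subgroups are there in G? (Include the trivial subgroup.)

A cyclic subgroup of order d is generated by each of its φ(d) elements of order d, so the cyclic subgroups of order d number (#elements of order d)/φ(d).
Cyclic subgroups by order — order 1: 1; order 2: 3; order 3: 1; order 4: 2; order 6: 3; order 12: 2.
Total: 12.

12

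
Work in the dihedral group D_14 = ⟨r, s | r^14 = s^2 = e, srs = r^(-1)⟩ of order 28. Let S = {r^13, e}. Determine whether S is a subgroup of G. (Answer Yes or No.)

No

r^13 ∈ S but its inverse r ∉ S, so S is not a subgroup.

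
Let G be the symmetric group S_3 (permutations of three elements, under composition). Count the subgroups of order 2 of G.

|G| = 6 and 2 | 6, so subgroups of order 2 are possible by Lagrange.
The subgroups of order 2 are: {e, (1 2)}; {e, (1 3)}; {e, (2 3)}.
So G has 3 subgroups of order 2.

3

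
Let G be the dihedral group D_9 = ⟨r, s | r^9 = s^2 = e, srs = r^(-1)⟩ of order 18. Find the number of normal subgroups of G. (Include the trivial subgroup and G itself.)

4

G has 16 subgroups. Checking conjugation-invariance by order — order 1: 1/1 normal; order 2: 0/9 normal; order 3: 1/1 normal; order 6: 0/3 normal; order 9: 1/1 normal; order 18: 1/1 normal.
Total normal subgroups: 4.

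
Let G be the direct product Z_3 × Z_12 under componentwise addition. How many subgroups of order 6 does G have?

4

|G| = 36 and 6 | 36, so subgroups of order 6 are possible by Lagrange.
The subgroups of order 6 are: {(0,0), (0,2), (0,4), (0,6), (0,8), (0,10)}; {(0,0), (0,6), (1,0), (1,6), (2,0), (2,6)}; {(0,0), (0,6), (1,4), (1,10), (2,2), (2,8)}; {(0,0), (0,6), (1,2), (1,8), (2,4), (2,10)}.
So G has 4 subgroups of order 6.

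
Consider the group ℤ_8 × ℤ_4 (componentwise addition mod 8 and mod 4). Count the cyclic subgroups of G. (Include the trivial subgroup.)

Group the elements of G by the cyclic subgroup they generate; each cyclic subgroup of order d accounts for φ(d) elements.
Cyclic subgroups by order — order 1: 1; order 2: 3; order 4: 6; order 8: 4.
Total: 14.

14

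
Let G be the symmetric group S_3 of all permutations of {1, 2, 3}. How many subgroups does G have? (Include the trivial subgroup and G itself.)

6

|G| = 6, so by Lagrange every subgroup order divides 6. Divisors: 1, 2, 3, 6.
Subgroups by order — order 1: 1; order 2: 3; order 3: 1; order 6: 1.
Total: 1 + 3 + 1 + 1 = 6.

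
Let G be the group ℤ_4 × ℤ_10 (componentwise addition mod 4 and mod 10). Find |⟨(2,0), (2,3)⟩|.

20

|⟨(2,0)⟩| = 2 and |⟨(2,3)⟩| = 10, so |H| is a multiple of lcm(2, 10) = 10 and divides |G| = 40.
Closing under the operation: H = {(0,0), (0,1), (0,2), (0,3), (0,4), (0,5), (0,6), (0,7), (0,8), (0,9), (2,0), (2,1), (2,2), (2,3), (2,4), (2,5), (2,6), (2,7), (2,8), (2,9)}, so |H| = 20.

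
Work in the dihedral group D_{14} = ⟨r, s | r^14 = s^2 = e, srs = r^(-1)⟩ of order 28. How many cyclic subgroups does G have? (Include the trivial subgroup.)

18

Group the elements of G by the cyclic subgroup they generate; each cyclic subgroup of order d accounts for φ(d) elements.
Cyclic subgroups by order — order 1: 1; order 2: 15; order 7: 1; order 14: 1.
Total: 18.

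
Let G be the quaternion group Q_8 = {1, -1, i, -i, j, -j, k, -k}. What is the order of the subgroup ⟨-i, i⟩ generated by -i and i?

|⟨-i⟩| = 4 and |⟨i⟩| = 4, so |H| is a multiple of lcm(4, 4) = 4 and divides |G| = 8.
Closing under the operation: H = {1, -1, i, -i}, so |H| = 4.

4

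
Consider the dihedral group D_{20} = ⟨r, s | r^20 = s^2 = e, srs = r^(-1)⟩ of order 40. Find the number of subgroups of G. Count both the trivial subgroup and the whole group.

|G| = 40, so by Lagrange every subgroup order divides 40. Divisors: 1, 2, 4, 5, 8, 10, 20, 40.
Subgroups by order — order 1: 1; order 2: 21; order 4: 11; order 5: 1; order 8: 5; order 10: 5; order 20: 3; order 40: 1.
Total: 1 + 21 + 11 + 1 + 5 + 5 + 3 + 1 = 48.

48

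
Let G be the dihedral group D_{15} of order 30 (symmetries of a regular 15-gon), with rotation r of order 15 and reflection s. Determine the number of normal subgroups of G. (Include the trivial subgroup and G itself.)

5

G has 28 subgroups. Checking conjugation-invariance by order — order 1: 1/1 normal; order 2: 0/15 normal; order 3: 1/1 normal; order 5: 1/1 normal; order 6: 0/5 normal; order 10: 0/3 normal; order 15: 1/1 normal; order 30: 1/1 normal.
Total normal subgroups: 5.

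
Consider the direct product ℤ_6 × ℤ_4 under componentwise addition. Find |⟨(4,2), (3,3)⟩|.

12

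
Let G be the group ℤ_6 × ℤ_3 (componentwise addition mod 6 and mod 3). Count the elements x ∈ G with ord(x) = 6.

An element (a,b) has order lcm(ord(a), ord(b)); count pairs with lcm equal to 6.
Enumerating gives 8 such elements.

8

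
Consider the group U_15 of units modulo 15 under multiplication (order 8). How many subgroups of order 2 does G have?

3

|G| = 8 and 2 | 8, so subgroups of order 2 are possible by Lagrange.
The subgroups of order 2 are: {1, 11}; {1, 14}; {1, 4}.
So G has 3 subgroups of order 2.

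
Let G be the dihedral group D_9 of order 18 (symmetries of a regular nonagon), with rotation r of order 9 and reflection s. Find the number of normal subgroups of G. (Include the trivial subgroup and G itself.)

4

G has 16 subgroups. Checking conjugation-invariance by order — order 1: 1/1 normal; order 2: 0/9 normal; order 3: 1/1 normal; order 6: 0/3 normal; order 9: 1/1 normal; order 18: 1/1 normal.
Total normal subgroups: 4.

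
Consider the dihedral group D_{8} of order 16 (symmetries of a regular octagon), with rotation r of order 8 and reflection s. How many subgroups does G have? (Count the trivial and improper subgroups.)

19

|G| = 16, so by Lagrange every subgroup order divides 16. Divisors: 1, 2, 4, 8, 16.
Subgroups by order — order 1: 1; order 2: 9; order 4: 5; order 8: 3; order 16: 1.
Total: 1 + 9 + 5 + 3 + 1 = 19.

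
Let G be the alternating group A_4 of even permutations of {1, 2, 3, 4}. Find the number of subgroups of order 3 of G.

|G| = 12 and 3 | 12, so subgroups of order 3 are possible by Lagrange.
The subgroups of order 3 are: {e, (1 2 3), (1 3 2)}; {e, (1 2 4), (1 4 2)}; {e, (1 3 4), (1 4 3)}; {e, (2 3 4), (2 4 3)}.
So G has 4 subgroups of order 3.

4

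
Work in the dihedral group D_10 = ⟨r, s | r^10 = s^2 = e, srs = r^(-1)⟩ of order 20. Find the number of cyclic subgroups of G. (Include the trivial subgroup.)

Group the elements of G by the cyclic subgroup they generate; each cyclic subgroup of order d accounts for φ(d) elements.
Cyclic subgroups by order — order 1: 1; order 2: 11; order 5: 1; order 10: 1.
Total: 14.

14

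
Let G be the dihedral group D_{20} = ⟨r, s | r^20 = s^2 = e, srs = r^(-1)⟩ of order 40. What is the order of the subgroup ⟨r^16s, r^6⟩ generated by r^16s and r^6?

|⟨r^16s⟩| = 2 and |⟨r^6⟩| = 10, so |H| is a multiple of lcm(2, 10) = 10 and divides |G| = 40.
Closing under the operation: H = {e, r^2, r^4, r^6, r^8, r^10, r^12, r^14, r^16, r^18, s, r^2s, r^4s, r^6s, r^8s, r^10s, r^12s, r^14s, r^16s, r^18s}, so |H| = 20.

20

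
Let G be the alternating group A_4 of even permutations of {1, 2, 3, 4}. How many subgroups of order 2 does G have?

|G| = 12 and 2 | 12, so subgroups of order 2 are possible by Lagrange.
The subgroups of order 2 are: {e, (1 2)(3 4)}; {e, (1 3)(2 4)}; {e, (1 4)(2 3)}.
So G has 3 subgroups of order 2.

3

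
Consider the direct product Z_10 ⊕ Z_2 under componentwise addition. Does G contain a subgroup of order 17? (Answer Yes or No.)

No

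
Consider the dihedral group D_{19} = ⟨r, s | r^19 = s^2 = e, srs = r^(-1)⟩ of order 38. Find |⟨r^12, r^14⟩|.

19

|⟨r^12⟩| = 19 and |⟨r^14⟩| = 19, so |H| is a multiple of lcm(19, 19) = 19 and divides |G| = 38.
Closing under the operation: H = {e, r, r^2, r^3, r^4, r^5, r^6, r^7, r^8, r^9, r^10, r^11, r^12, r^13, r^14, r^15, r^16, r^17, r^18}, so |H| = 19.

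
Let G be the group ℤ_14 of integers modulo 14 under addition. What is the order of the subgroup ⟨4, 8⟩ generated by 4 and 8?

7

|⟨4⟩| = 7 and |⟨8⟩| = 7, so |H| is a multiple of lcm(7, 7) = 7 and divides |G| = 14.
Closing under the operation: H = {0, 2, 4, 6, 8, 10, 12}, so |H| = 7.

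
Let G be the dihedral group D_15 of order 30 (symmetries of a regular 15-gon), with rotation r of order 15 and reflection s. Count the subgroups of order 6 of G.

|G| = 30 and 6 | 30, so subgroups of order 6 are possible by Lagrange.
The subgroups of order 6 are: {e, r^5, r^10, s, r^5s, r^10s}; {e, r^5, r^10, rs, r^6s, r^11s}; {e, r^5, r^10, r^2s, r^7s, r^12s}; {e, r^5, r^10, r^3s, r^8s, r^13s}; … (5 in all).
So G has 5 subgroups of order 6.

5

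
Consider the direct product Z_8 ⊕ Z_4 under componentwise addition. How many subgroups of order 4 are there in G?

|G| = 32 and 4 | 32, so subgroups of order 4 are possible by Lagrange.
The subgroups of order 4 are: {(0,0), (0,1), (0,2), (0,3)}; {(0,0), (0,2), (4,0), (4,2)}; {(0,0), (0,2), (4,1), (4,3)}; {(0,0), (2,0), (4,0), (6,0)}; … (7 in all).
So G has 7 subgroups of order 4.

7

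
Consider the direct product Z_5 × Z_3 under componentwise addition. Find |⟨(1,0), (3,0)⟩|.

5

|⟨(1,0)⟩| = 5 and |⟨(3,0)⟩| = 5, so |H| is a multiple of lcm(5, 5) = 5 and divides |G| = 15.
Closing under the operation: H = {(0,0), (1,0), (2,0), (3,0), (4,0)}, so |H| = 5.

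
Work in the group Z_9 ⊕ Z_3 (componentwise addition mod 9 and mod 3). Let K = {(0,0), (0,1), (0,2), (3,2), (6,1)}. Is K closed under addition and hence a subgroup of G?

No

|K| = 5 does not divide |G| = 27, so by Lagrange K is not a subgroup.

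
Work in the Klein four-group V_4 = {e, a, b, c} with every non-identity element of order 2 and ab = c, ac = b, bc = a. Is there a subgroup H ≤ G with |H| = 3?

No

3 does not divide |G| = 4, so by Lagrange no subgroup of order 3 exists.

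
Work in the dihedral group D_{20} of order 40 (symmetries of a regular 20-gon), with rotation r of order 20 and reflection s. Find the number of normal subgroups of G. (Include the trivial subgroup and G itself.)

9

G has 48 subgroups. Checking conjugation-invariance by order — order 1: 1/1 normal; order 2: 1/21 normal; order 4: 1/11 normal; order 5: 1/1 normal; order 8: 0/5 normal; order 10: 1/5 normal; order 20: 3/3 normal; order 40: 1/1 normal.
Total normal subgroups: 9.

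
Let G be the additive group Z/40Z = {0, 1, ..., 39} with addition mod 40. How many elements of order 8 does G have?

In a cyclic group of order 40, the number of elements of order d (for d | 40) is φ(d).
φ(8) = 4.

4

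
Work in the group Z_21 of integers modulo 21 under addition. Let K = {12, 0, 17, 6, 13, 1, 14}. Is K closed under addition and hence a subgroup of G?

1 ∈ K but its inverse 20 ∉ K, so K is not a subgroup.

No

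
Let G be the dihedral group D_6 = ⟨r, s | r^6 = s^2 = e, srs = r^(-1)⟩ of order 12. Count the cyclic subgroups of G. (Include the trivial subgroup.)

10

A cyclic subgroup of order d is generated by each of its φ(d) elements of order d, so the cyclic subgroups of order d number (#elements of order d)/φ(d).
Cyclic subgroups by order — order 1: 1; order 2: 7; order 3: 1; order 6: 1.
Total: 10.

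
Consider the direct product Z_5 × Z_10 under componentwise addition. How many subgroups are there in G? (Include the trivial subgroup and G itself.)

|G| = 50, so by Lagrange every subgroup order divides 50. Divisors: 1, 2, 5, 10, 25, 50.
Subgroups by order — order 1: 1; order 2: 1; order 5: 6; order 10: 6; order 25: 1; order 50: 1.
Total: 1 + 1 + 6 + 6 + 1 + 1 = 16.

16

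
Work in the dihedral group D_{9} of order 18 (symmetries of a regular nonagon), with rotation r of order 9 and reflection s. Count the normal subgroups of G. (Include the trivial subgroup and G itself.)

4

G has 16 subgroups. Checking conjugation-invariance by order — order 1: 1/1 normal; order 2: 0/9 normal; order 3: 1/1 normal; order 6: 0/3 normal; order 9: 1/1 normal; order 18: 1/1 normal.
Total normal subgroups: 4.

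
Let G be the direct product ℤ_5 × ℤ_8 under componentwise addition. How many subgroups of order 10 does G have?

1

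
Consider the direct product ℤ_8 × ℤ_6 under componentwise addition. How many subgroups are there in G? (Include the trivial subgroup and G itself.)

|G| = 48, so by Lagrange every subgroup order divides 48. Divisors: 1, 2, 3, 4, 6, 8, 12, 16, 24, 48.
Subgroups by order — order 1: 1; order 2: 3; order 3: 1; order 4: 3; order 6: 3; order 8: 3; order 12: 3; order 16: 1; order 24: 3; order 48: 1.
Total: 1 + 3 + 1 + 3 + 3 + 3 + 3 + 1 + 3 + 1 = 22.

22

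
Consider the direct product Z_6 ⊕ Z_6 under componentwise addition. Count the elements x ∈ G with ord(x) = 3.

An element (a,b) has order lcm(ord(a), ord(b)); count pairs with lcm equal to 3.
Enumerating gives 8 such elements.

8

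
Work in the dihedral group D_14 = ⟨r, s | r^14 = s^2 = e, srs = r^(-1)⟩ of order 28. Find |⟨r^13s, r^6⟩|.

|⟨r^13s⟩| = 2 and |⟨r^6⟩| = 7, so |H| is a multiple of lcm(2, 7) = 14 and divides |G| = 28.
Closing under the operation: H = {e, r^2, r^4, r^6, r^8, r^10, r^12, rs, r^3s, r^5s, r^7s, r^9s, r^11s, r^13s}, so |H| = 14.

14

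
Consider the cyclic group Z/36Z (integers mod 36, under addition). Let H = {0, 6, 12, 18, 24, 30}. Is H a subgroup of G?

|H| = 6 divides |G| = 36, consistent with Lagrange.
H contains the identity, every element's inverse is in H, and H is closed under +: it is a subgroup.
In fact H = ⟨6⟩.

Yes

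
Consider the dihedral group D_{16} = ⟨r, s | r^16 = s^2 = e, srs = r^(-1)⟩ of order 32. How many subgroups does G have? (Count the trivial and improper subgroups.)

36

|G| = 32, so by Lagrange every subgroup order divides 32. Divisors: 1, 2, 4, 8, 16, 32.
Subgroups by order — order 1: 1; order 2: 17; order 4: 9; order 8: 5; order 16: 3; order 32: 1.
Total: 1 + 17 + 9 + 5 + 3 + 1 = 36.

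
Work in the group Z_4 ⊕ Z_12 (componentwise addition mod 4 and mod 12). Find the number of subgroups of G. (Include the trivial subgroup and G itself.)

30

|G| = 48, so by Lagrange every subgroup order divides 48. Divisors: 1, 2, 3, 4, 6, 8, 12, 16, 24, 48.
Subgroups by order — order 1: 1; order 2: 3; order 3: 1; order 4: 7; order 6: 3; order 8: 3; order 12: 7; order 16: 1; order 24: 3; order 48: 1.
Total: 1 + 3 + 1 + 7 + 3 + 3 + 7 + 1 + 3 + 1 = 30.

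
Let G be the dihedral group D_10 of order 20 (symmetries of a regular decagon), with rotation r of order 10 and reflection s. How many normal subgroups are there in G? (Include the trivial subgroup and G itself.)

G has 22 subgroups. Checking conjugation-invariance by order — order 1: 1/1 normal; order 2: 1/11 normal; order 4: 0/5 normal; order 5: 1/1 normal; order 10: 3/3 normal; order 20: 1/1 normal.
Total normal subgroups: 7.

7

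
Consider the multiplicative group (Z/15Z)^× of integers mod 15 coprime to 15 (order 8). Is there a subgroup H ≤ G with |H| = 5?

5 does not divide |G| = 8, so by Lagrange no subgroup of order 5 exists.

No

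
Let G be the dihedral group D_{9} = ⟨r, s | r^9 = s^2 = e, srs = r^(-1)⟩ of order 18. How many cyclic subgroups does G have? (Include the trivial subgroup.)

12

Group the elements of G by the cyclic subgroup they generate; each cyclic subgroup of order d accounts for φ(d) elements.
Cyclic subgroups by order — order 1: 1; order 2: 9; order 3: 1; order 9: 1.
Total: 12.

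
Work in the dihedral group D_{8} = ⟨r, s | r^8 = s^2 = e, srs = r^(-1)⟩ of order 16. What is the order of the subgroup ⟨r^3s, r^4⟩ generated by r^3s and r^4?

4

|⟨r^3s⟩| = 2 and |⟨r^4⟩| = 2, so |H| is a multiple of lcm(2, 2) = 2 and divides |G| = 16.
Closing under the operation: H = {e, r^4, r^3s, r^7s}, so |H| = 4.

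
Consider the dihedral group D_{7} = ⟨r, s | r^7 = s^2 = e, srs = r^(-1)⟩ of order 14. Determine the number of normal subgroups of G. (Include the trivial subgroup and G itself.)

3

G has 10 subgroups. Checking conjugation-invariance by order — order 1: 1/1 normal; order 2: 0/7 normal; order 7: 1/1 normal; order 14: 1/1 normal.
Total normal subgroups: 3.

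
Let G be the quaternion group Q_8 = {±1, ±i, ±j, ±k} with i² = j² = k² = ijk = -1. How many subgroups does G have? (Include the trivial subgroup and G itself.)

|G| = 8, so by Lagrange every subgroup order divides 8. Divisors: 1, 2, 4, 8.
Subgroups by order — order 1: 1; order 2: 1; order 4: 3; order 8: 1.
Total: 1 + 1 + 3 + 1 = 6.

6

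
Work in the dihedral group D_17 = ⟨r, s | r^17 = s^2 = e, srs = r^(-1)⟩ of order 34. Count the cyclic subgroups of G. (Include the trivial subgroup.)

19

Group the elements of G by the cyclic subgroup they generate; each cyclic subgroup of order d accounts for φ(d) elements.
Cyclic subgroups by order — order 1: 1; order 2: 17; order 17: 1.
Total: 19.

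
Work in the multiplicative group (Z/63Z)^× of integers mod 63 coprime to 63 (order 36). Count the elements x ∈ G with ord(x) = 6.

24

Enumerating element orders in G gives 24 elements of order 6.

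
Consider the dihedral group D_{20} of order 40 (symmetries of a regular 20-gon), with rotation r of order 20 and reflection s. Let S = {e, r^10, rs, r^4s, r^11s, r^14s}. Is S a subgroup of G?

No

|S| = 6 does not divide |G| = 40, so by Lagrange S is not a subgroup.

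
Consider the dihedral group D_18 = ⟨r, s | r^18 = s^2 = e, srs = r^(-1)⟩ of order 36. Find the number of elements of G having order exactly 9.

6

The elements of order 9 are: r^2, r^4, r^8, r^10, r^14, r^16.
That's 6.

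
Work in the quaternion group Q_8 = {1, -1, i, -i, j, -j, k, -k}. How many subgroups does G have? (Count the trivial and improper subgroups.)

6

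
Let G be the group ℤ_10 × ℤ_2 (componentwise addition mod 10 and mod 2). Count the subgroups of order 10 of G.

3

|G| = 20 and 10 | 20, so subgroups of order 10 are possible by Lagrange.
The subgroups of order 10 are: {(0,0), (0,1), (2,0), (2,1), (4,0), (4,1), (6,0), (6,1), (8,0), (8,1)}; {(0,0), (1,0), (2,0), (3,0), (4,0), (5,0), (6,0), (7,0), (8,0), (9,0)}; {(0,0), (1,1), (2,0), (3,1), (4,0), (5,1), (6,0), (7,1), (8,0), (9,1)}.
So G has 3 subgroups of order 10.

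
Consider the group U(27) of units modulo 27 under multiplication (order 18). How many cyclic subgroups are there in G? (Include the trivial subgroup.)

Each element a generates a cyclic subgroup ⟨a⟩; distinct elements may generate the same one (a cyclic group of order d has φ(d) generators).
Cyclic subgroups by order — order 1: 1; order 2: 1; order 3: 1; order 6: 1; order 9: 1; order 18: 1.
Total: 6.

6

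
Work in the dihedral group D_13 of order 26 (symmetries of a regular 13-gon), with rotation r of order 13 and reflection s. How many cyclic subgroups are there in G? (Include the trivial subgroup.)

15

Group the elements of G by the cyclic subgroup they generate; each cyclic subgroup of order d accounts for φ(d) elements.
Cyclic subgroups by order — order 1: 1; order 2: 13; order 13: 1.
Total: 15.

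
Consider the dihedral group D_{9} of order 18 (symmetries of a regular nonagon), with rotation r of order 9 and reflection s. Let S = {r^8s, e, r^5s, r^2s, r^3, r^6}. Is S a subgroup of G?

Yes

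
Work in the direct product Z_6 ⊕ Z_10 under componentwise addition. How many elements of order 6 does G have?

6

An element (a,b) has order lcm(ord(a), ord(b)); count pairs with lcm equal to 6.
Enumerating gives 6 such elements.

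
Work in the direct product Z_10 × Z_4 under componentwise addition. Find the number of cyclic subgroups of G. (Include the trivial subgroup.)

Each element a generates a cyclic subgroup ⟨a⟩; distinct elements may generate the same one (a cyclic group of order d has φ(d) generators).
Cyclic subgroups by order — order 1: 1; order 2: 3; order 4: 2; order 5: 1; order 10: 3; order 20: 2.
Total: 12.

12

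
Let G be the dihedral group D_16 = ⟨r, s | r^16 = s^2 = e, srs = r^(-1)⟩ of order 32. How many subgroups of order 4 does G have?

|G| = 32 and 4 | 32, so subgroups of order 4 are possible by Lagrange.
The subgroups of order 4 are: {e, r^8, r^2s, r^10s}; {e, r^8, r^3s, r^11s}; {e, r^4, r^8, r^12}; {e, r^8, r^4s, r^12s}; … (9 in all).
So G has 9 subgroups of order 4.

9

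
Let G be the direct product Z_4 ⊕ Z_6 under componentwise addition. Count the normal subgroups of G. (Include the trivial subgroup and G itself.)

16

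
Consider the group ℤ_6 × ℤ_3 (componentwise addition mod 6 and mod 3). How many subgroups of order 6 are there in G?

4

|G| = 18 and 6 | 18, so subgroups of order 6 are possible by Lagrange.
The subgroups of order 6 are: {(0,0), (0,1), (0,2), (3,0), (3,1), (3,2)}; {(0,0), (1,0), (2,0), (3,0), (4,0), (5,0)}; {(0,0), (1,1), (2,2), (3,0), (4,1), (5,2)}; {(0,0), (1,2), (2,1), (3,0), (4,2), (5,1)}.
So G has 4 subgroups of order 6.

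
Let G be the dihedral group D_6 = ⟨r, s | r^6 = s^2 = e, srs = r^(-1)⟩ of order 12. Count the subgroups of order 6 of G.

3

|G| = 12 and 6 | 12, so subgroups of order 6 are possible by Lagrange.
The subgroups of order 6 are: {e, r, r^2, r^3, r^4, r^5}; {e, r^2, r^4, s, r^2s, r^4s}; {e, r^2, r^4, rs, r^3s, r^5s}.
So G has 3 subgroups of order 6.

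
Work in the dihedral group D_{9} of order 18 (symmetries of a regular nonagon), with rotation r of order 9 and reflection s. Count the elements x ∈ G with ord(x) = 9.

6

The elements of order 9 are: r, r^2, r^4, r^5, r^7, r^8.
That's 6.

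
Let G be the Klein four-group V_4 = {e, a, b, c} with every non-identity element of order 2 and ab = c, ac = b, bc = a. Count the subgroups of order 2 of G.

|G| = 4 and 2 | 4, so subgroups of order 2 are possible by Lagrange.
The subgroups of order 2 are: {e, a}; {e, b}; {e, c}.
So G has 3 subgroups of order 2.

3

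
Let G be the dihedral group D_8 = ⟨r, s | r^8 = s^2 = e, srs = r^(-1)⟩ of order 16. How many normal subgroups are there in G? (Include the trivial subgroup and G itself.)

7

G has 19 subgroups. Checking conjugation-invariance by order — order 1: 1/1 normal; order 2: 1/9 normal; order 4: 1/5 normal; order 8: 3/3 normal; order 16: 1/1 normal.
Total normal subgroups: 7.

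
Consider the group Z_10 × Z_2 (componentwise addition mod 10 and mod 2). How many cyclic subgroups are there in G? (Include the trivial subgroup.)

8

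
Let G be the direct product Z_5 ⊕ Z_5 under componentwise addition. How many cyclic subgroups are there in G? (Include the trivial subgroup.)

7

Group the elements of G by the cyclic subgroup they generate; each cyclic subgroup of order d accounts for φ(d) elements.
Cyclic subgroups by order — order 1: 1; order 5: 6.
Total: 7.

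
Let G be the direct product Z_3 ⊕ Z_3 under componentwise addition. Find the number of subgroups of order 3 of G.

|G| = 9 and 3 | 9, so subgroups of order 3 are possible by Lagrange.
The subgroups of order 3 are: {(0,0), (0,1), (0,2)}; {(0,0), (1,0), (2,0)}; {(0,0), (1,1), (2,2)}; {(0,0), (1,2), (2,1)}.
So G has 4 subgroups of order 3.

4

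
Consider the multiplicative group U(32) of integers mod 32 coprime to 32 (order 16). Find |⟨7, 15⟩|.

8

|⟨7⟩| = 4 and |⟨15⟩| = 2, so |H| is a multiple of lcm(4, 2) = 4 and divides |G| = 16.
Closing under the operation: H = {1, 7, 9, 15, 17, 23, 25, 31}, so |H| = 8.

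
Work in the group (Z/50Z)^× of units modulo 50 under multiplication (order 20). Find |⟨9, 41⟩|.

10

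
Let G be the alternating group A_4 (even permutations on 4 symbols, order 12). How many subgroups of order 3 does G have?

4

|G| = 12 and 3 | 12, so subgroups of order 3 are possible by Lagrange.
The subgroups of order 3 are: {e, (1 2 3), (1 3 2)}; {e, (1 2 4), (1 4 2)}; {e, (1 3 4), (1 4 3)}; {e, (2 3 4), (2 4 3)}.
So G has 4 subgroups of order 3.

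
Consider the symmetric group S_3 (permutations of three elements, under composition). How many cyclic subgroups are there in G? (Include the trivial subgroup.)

5

A cyclic subgroup of order d is generated by each of its φ(d) elements of order d, so the cyclic subgroups of order d number (#elements of order d)/φ(d).
Cyclic subgroups by order — order 1: 1; order 2: 3; order 3: 1.
Total: 5.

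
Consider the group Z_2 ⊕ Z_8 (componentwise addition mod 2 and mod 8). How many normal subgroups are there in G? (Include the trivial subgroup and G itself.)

G is abelian, so every subgroup is normal.
G has 11 subgroups in total, hence 11 normal subgroups.

11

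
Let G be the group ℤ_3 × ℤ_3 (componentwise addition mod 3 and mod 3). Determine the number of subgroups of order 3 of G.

|G| = 9 and 3 | 9, so subgroups of order 3 are possible by Lagrange.
The subgroups of order 3 are: {(0,0), (0,1), (0,2)}; {(0,0), (1,0), (2,0)}; {(0,0), (1,1), (2,2)}; {(0,0), (1,2), (2,1)}.
So G has 4 subgroups of order 3.

4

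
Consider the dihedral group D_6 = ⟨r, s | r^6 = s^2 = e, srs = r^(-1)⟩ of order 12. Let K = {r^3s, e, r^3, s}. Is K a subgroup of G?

Yes

|K| = 4 divides |G| = 12, consistent with Lagrange.
K contains the identity, every element's inverse is in K, and K is closed under ·: it is a subgroup.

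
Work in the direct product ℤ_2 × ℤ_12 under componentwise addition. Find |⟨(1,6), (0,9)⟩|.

8

|⟨(1,6)⟩| = 2 and |⟨(0,9)⟩| = 4, so |H| is a multiple of lcm(2, 4) = 4 and divides |G| = 24.
Closing under the operation: H = {(0,0), (0,3), (0,6), (0,9), (1,0), (1,3), (1,6), (1,9)}, so |H| = 8.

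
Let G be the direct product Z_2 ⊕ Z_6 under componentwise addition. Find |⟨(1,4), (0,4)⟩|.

|⟨(1,4)⟩| = 6 and |⟨(0,4)⟩| = 3, so |H| is a multiple of lcm(6, 3) = 6 and divides |G| = 12.
Closing under the operation: H = {(0,0), (0,2), (0,4), (1,0), (1,2), (1,4)}, so |H| = 6.

6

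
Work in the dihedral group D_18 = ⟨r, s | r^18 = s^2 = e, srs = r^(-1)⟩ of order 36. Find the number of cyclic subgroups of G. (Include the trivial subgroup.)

24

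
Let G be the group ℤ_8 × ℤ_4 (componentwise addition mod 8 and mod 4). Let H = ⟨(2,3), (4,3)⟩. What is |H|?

16

|⟨(2,3)⟩| = 4 and |⟨(4,3)⟩| = 4, so |H| is a multiple of lcm(4, 4) = 4 and divides |G| = 32.
Closing under the operation: H = {(0,0), (0,1), (0,2), (0,3), (2,0), (2,1), (2,2), (2,3), (4,0), (4,1), (4,2), (4,3), (6,0), (6,1), (6,2), (6,3)}, so |H| = 16.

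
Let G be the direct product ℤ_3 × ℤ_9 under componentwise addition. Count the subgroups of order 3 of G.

|G| = 27 and 3 | 27, so subgroups of order 3 are possible by Lagrange.
The subgroups of order 3 are: {(0,0), (0,3), (0,6)}; {(0,0), (1,0), (2,0)}; {(0,0), (1,3), (2,6)}; {(0,0), (1,6), (2,3)}.
So G has 4 subgroups of order 3.

4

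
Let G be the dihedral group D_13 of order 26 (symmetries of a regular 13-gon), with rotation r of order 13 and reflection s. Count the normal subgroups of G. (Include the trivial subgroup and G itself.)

G has 16 subgroups. Checking conjugation-invariance by order — order 1: 1/1 normal; order 2: 0/13 normal; order 13: 1/1 normal; order 26: 1/1 normal.
Total normal subgroups: 3.

3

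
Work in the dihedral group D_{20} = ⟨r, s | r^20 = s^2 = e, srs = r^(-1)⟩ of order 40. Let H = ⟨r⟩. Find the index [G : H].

2

|⟨r⟩| = 20 and |G| = 40.
By Lagrange, [G : H] = |G|/|H| = 40/20 = 2.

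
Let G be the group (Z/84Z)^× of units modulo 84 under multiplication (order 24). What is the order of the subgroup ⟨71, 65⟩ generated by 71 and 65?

12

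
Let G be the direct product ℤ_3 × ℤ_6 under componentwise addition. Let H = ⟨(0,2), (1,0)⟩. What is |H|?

|⟨(0,2)⟩| = 3 and |⟨(1,0)⟩| = 3, so |H| is a multiple of lcm(3, 3) = 3 and divides |G| = 18.
Closing under the operation: H = {(0,0), (0,2), (0,4), (1,0), (1,2), (1,4), (2,0), (2,2), (2,4)}, so |H| = 9.

9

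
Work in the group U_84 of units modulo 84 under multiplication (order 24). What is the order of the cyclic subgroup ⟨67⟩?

6

Compute successive powers of 67 mod 84: 67, 37, 43, 25, 79, 1; 67^6 ≡ 1 (mod 84).
So |⟨67⟩| = 6.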